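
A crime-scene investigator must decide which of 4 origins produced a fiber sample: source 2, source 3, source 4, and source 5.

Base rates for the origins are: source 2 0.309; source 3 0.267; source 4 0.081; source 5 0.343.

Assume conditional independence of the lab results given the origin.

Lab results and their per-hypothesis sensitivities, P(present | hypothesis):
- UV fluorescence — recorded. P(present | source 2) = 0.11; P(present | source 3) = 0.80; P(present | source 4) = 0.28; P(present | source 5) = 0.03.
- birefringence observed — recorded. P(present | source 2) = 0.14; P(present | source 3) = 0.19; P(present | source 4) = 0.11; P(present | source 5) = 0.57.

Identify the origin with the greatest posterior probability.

source 3

Multiply each prior by the joint likelihood of the lab result pattern:
  source 2: 0.309 × 0.11 × 0.14 = 0.0047586
  source 3: 0.267 × 0.80 × 0.19 = 0.040584
  source 4: 0.081 × 0.28 × 0.11 = 0.0024948
  source 5: 0.343 × 0.03 × 0.57 = 0.0058653
The unnormalized weights sum to 0.053703.
P(source 2 | evidence) ≈ 0.0047586 / 0.053703 ≈ 0.089
P(source 3 | evidence) ≈ 0.040584 / 0.053703 ≈ 0.756
P(source 4 | evidence) ≈ 0.0024948 / 0.053703 ≈ 0.046
P(source 5 | evidence) ≈ 0.0058653 / 0.053703 ≈ 0.109
The largest is 0.756, so source 3 is most probable.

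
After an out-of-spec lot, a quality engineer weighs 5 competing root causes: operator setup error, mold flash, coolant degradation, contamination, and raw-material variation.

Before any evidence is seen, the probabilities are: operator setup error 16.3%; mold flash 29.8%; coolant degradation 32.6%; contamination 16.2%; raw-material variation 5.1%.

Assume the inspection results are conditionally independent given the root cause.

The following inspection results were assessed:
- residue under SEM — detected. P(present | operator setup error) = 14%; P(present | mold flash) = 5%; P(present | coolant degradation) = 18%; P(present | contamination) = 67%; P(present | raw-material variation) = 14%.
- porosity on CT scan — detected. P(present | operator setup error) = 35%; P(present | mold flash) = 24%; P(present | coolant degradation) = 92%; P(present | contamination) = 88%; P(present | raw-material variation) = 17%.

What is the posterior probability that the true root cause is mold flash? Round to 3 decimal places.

For each hypothesis, the unnormalized posterior weight is prior × product of the inspection result likelihoods:
  operator setup error: 0.163 × 0.14 × 0.35 = 0.007987
  mold flash: 0.298 × 0.05 × 0.24 = 0.003576
  coolant degradation: 0.326 × 0.18 × 0.92 = 0.053986
  contamination: 0.162 × 0.67 × 0.88 = 0.095515
  raw-material variation: 0.051 × 0.14 × 0.17 = 0.0012138
The unnormalized weights sum to 0.16228.
P(mold flash | evidence) = 0.003576 / 0.16228 ≈ 0.022.

0.022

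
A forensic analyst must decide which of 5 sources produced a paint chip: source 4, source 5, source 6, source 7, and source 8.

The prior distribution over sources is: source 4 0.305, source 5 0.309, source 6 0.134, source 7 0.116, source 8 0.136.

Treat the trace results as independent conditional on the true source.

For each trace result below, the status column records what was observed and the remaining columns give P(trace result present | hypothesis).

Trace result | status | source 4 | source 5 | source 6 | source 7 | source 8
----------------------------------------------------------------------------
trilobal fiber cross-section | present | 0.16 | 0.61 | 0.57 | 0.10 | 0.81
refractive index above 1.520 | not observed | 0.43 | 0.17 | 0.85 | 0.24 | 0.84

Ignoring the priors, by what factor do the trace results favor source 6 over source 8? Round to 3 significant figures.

0.660

Joint likelihood of the trace result pattern under each hypothesis (using 1 − P(present | H) for each absent trace result):
  source 6: 0.57 × (1 − 0.85) = 0.0855
  source 8: 0.81 × (1 − 0.84) = 0.1296
Bayes factor = 0.0855 / 0.1296 ≈ 0.660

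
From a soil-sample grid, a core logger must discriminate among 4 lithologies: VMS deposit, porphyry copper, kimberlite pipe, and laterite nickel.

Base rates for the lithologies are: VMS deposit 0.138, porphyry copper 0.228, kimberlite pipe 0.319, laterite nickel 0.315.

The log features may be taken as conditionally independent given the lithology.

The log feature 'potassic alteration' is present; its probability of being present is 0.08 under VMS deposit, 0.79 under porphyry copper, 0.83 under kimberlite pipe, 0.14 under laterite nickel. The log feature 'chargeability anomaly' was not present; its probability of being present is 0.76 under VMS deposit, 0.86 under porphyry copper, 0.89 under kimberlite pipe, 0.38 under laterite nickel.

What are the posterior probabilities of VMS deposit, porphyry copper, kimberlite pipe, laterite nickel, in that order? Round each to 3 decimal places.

By Bayes' rule with conditional independence, the unnormalized weight for each hypothesis is prior × ∏ likelihoods (using 1 − P(present | H) for each absent log feature):
  VMS deposit: 0.138 × 0.08 × (1 − 0.76) = 0.0026496
  porphyry copper: 0.228 × 0.79 × (1 − 0.86) = 0.025217
  kimberlite pipe: 0.319 × 0.83 × (1 − 0.89) = 0.029125
  laterite nickel: 0.315 × 0.14 × (1 − 0.38) = 0.027342
Normalizing constant Z = 0.0026496 + 0.025217 + 0.029125 + 0.027342 = 0.084333.
P(VMS deposit | evidence) = 0.0026496 / 0.084333 ≈ 0.031
P(porphyry copper | evidence) = 0.025217 / 0.084333 ≈ 0.299
P(kimberlite pipe | evidence) = 0.029125 / 0.084333 ≈ 0.345
P(laterite nickel | evidence) = 0.027342 / 0.084333 ≈ 0.324

0.031, 0.299, 0.345, 0.324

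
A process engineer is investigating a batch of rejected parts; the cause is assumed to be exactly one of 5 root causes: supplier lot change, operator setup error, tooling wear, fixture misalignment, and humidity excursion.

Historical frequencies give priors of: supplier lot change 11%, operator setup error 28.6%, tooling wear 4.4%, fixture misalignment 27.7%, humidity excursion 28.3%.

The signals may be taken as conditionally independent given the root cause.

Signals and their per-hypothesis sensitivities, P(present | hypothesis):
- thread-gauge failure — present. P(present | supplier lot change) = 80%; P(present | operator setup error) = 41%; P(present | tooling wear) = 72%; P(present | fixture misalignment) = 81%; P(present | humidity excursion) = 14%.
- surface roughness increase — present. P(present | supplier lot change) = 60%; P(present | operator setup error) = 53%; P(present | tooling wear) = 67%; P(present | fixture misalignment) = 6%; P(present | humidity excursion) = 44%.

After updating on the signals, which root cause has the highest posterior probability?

operator setup error

Multiply each prior by the joint likelihood of the signal pattern:
  supplier lot change: 0.110 × 0.80 × 0.60 = 0.0528
  operator setup error: 0.286 × 0.41 × 0.53 = 0.062148
  tooling wear: 0.044 × 0.72 × 0.67 = 0.021226
  fixture misalignment: 0.277 × 0.81 × 0.06 = 0.013462
  humidity excursion: 0.283 × 0.14 × 0.44 = 0.017433
The unnormalized weights sum to 0.16707.
P(supplier lot change | evidence) ≈ 0.0528 / 0.16707 ≈ 0.316
P(operator setup error | evidence) ≈ 0.062148 / 0.16707 ≈ 0.372
P(tooling wear | evidence) ≈ 0.021226 / 0.16707 ≈ 0.127
P(fixture misalignment | evidence) ≈ 0.013462 / 0.16707 ≈ 0.081
P(humidity excursion | evidence) ≈ 0.017433 / 0.16707 ≈ 0.104
The largest is 0.372, so operator setup error is most probable.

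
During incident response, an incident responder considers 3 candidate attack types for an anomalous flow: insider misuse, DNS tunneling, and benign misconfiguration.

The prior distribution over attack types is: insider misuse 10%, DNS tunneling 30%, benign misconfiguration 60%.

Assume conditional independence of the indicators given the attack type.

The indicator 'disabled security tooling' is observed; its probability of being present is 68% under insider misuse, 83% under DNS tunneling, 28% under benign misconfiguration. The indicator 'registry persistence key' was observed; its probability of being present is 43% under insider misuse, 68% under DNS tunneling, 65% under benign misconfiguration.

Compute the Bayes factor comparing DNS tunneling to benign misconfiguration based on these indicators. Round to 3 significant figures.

Joint likelihood of the indicator pattern under each hypothesis:
  DNS tunneling: 0.83 × 0.68 = 0.5644
  benign misconfiguration: 0.28 × 0.65 = 0.182
Bayes factor = 0.5644 / 0.182 ≈ 3.10

3.10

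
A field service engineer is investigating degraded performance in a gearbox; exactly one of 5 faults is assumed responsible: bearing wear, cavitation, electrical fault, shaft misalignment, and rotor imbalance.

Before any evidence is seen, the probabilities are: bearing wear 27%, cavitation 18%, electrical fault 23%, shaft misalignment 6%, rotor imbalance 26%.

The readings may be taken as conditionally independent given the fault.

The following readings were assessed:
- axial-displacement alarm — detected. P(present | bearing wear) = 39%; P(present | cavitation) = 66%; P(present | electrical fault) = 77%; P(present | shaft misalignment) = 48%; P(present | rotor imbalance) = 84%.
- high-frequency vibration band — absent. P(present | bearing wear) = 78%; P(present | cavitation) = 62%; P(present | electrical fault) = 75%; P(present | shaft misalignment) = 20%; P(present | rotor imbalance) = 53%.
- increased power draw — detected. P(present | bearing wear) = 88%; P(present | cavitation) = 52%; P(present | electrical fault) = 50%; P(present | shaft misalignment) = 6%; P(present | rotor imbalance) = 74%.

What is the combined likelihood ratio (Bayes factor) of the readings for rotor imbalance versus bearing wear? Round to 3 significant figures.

Joint likelihood of the reading pattern under each hypothesis (using 1 − P(present | H) for each absent reading):
  rotor imbalance: 0.84 × (1 − 0.53) × 0.74 = 0.29215
  bearing wear: 0.39 × (1 − 0.78) × 0.88 = 0.075504
Bayes factor = 0.29215 / 0.075504 ≈ 3.87

3.87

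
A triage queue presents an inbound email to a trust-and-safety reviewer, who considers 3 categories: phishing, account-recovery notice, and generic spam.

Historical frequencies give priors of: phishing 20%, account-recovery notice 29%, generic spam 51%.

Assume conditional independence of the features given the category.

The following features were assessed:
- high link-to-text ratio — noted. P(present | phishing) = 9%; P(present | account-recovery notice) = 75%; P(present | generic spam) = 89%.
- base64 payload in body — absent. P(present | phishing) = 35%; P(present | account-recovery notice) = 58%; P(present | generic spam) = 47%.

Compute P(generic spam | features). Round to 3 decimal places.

0.700

Multiply each prior by the joint likelihood of the feature pattern (using 1 − P(present | H) for each absent feature):
  phishing: 0.20 × 0.09 × (1 − 0.35) = 0.0117
  account-recovery notice: 0.29 × 0.75 × (1 − 0.58) = 0.09135
  generic spam: 0.51 × 0.89 × (1 − 0.47) = 0.24057
The unnormalized weights sum to 0.34362.
P(generic spam | evidence) = 0.24057 / 0.34362 ≈ 0.700.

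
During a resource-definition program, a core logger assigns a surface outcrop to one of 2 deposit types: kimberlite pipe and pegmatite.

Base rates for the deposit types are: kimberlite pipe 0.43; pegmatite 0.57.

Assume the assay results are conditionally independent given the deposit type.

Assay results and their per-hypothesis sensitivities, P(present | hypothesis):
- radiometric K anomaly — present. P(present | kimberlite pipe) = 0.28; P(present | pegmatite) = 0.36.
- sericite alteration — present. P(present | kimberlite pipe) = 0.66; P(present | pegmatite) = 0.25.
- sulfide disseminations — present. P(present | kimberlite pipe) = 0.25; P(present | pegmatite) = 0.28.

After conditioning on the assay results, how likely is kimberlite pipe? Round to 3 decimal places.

0.580

By Bayes' rule with conditional independence, the unnormalized weight for each hypothesis is prior × ∏ likelihoods:
  kimberlite pipe: 0.43 × 0.28 × 0.66 × 0.25 = 0.019866
  pegmatite: 0.57 × 0.36 × 0.25 × 0.28 = 0.014364
The unnormalized weights sum to 0.03423.
P(kimberlite pipe | evidence) = 0.019866 / 0.03423 ≈ 0.580.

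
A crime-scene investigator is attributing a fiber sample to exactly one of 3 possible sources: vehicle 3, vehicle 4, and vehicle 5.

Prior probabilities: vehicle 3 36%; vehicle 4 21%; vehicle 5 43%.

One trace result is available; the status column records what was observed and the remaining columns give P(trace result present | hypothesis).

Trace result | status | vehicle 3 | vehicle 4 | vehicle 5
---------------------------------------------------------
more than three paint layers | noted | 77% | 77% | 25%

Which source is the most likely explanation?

vehicle 3

By Bayes' rule, the unnormalized weight for each hypothesis is prior × likelihood:
  vehicle 3: 0.36 × 0.77 = 0.2772
  vehicle 4: 0.21 × 0.77 = 0.1617
  vehicle 5: 0.43 × 0.25 = 0.1075
The unnormalized weights sum to 0.5464.
P(vehicle 3 | evidence) ≈ 0.2772 / 0.5464 ≈ 0.507
P(vehicle 4 | evidence) ≈ 0.1617 / 0.5464 ≈ 0.296
P(vehicle 5 | evidence) ≈ 0.1075 / 0.5464 ≈ 0.197
The largest is 0.507, so vehicle 3 is most probable.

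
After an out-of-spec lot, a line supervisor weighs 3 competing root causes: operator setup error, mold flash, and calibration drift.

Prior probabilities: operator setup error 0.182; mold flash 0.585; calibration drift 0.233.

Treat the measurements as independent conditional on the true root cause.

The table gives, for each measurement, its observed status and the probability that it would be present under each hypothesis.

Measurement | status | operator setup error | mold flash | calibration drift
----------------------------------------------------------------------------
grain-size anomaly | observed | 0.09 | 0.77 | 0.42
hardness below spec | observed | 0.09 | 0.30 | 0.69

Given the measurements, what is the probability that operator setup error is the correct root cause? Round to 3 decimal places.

Multiply each prior by the joint likelihood of the measurement pattern:
  operator setup error: 0.182 × 0.09 × 0.09 = 0.0014742
  mold flash: 0.585 × 0.77 × 0.30 = 0.13513
  calibration drift: 0.233 × 0.42 × 0.69 = 0.067523
Marginal likelihood of the evidence = 0.20413.
P(operator setup error | evidence) = 0.0014742 / 0.20413 ≈ 0.007.

0.007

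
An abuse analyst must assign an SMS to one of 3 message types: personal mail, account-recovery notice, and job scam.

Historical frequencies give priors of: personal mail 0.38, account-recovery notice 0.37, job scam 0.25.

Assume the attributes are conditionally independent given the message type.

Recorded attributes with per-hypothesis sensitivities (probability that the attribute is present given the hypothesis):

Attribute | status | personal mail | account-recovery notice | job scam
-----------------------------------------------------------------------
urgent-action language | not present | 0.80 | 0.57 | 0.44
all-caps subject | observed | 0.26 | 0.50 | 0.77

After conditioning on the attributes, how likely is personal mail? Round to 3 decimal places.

0.095

Multiply each prior by the joint likelihood of the attribute pattern (using 1 − P(present | H) for each absent attribute):
  personal mail: 0.38 × (1 − 0.80) × 0.26 = 0.01976
  account-recovery notice: 0.37 × (1 − 0.57) × 0.50 = 0.07955
  job scam: 0.25 × (1 − 0.44) × 0.77 = 0.1078
Marginal likelihood of the evidence = 0.20711.
P(personal mail | evidence) = 0.01976 / 0.20711 ≈ 0.095.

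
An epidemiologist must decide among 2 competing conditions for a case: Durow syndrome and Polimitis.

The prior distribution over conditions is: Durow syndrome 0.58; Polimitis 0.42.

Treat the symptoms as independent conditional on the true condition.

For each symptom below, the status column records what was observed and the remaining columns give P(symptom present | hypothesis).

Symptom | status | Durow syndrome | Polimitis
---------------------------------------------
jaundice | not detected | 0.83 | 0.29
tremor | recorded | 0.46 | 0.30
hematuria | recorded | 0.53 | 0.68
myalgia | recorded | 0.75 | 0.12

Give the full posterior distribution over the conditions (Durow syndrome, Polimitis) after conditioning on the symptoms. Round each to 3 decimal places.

By Bayes' rule with conditional independence, the unnormalized weight for each hypothesis is prior × ∏ likelihoods (using 1 − P(present | H) for each absent symptom):
  Durow syndrome: 0.58 × (1 − 0.83) × 0.46 × 0.53 × 0.75 = 0.018029
  Polimitis: 0.42 × (1 − 0.29) × 0.30 × 0.68 × 0.12 = 0.0072999
Marginal likelihood of the evidence = 0.025329.
P(Durow syndrome | evidence) = 0.018029 / 0.025329 ≈ 0.712
P(Polimitis | evidence) = 0.0072999 / 0.025329 ≈ 0.288

0.712, 0.288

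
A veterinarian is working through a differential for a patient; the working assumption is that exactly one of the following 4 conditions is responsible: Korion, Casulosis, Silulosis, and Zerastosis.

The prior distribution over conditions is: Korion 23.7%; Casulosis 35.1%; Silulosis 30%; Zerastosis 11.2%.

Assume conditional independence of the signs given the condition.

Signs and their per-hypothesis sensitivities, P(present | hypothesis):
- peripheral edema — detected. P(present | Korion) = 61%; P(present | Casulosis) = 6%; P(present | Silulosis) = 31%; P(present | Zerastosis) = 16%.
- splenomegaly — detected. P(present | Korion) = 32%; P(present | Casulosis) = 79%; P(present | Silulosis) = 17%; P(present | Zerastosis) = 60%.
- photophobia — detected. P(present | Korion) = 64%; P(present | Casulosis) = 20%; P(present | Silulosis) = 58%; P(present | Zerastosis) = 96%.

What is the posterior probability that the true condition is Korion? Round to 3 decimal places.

By Bayes' rule with conditional independence, the unnormalized weight for each hypothesis is prior × ∏ likelihoods:
  Korion: 0.237 × 0.61 × 0.32 × 0.64 = 0.029608
  Casulosis: 0.351 × 0.06 × 0.79 × 0.20 = 0.0033275
  Silulosis: 0.300 × 0.31 × 0.17 × 0.58 = 0.0091698
  Zerastosis: 0.112 × 0.16 × 0.60 × 0.96 = 0.010322
Normalizing constant Z = 0.029608 + 0.0033275 + 0.0091698 + 0.010322 = 0.052427.
P(Korion | evidence) = 0.029608 / 0.052427 ≈ 0.565.

0.565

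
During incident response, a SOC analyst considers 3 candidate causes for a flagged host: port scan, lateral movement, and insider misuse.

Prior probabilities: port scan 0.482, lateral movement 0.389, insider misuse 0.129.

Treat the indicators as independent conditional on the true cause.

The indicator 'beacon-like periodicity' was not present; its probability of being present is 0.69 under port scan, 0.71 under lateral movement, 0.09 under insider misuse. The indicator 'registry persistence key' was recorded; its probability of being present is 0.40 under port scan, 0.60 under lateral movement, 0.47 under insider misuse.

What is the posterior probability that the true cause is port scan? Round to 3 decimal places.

For each hypothesis, the unnormalized posterior weight is prior × product of the indicator likelihoods (using 1 − P(present | H) for each absent indicator):
  port scan: 0.482 × (1 − 0.69) × 0.40 = 0.059768
  lateral movement: 0.389 × (1 − 0.71) × 0.60 = 0.067686
  insider misuse: 0.129 × (1 − 0.09) × 0.47 = 0.055173
The unnormalized weights sum to 0.18263.
P(port scan | evidence) = 0.059768 / 0.18263 ≈ 0.327.

0.327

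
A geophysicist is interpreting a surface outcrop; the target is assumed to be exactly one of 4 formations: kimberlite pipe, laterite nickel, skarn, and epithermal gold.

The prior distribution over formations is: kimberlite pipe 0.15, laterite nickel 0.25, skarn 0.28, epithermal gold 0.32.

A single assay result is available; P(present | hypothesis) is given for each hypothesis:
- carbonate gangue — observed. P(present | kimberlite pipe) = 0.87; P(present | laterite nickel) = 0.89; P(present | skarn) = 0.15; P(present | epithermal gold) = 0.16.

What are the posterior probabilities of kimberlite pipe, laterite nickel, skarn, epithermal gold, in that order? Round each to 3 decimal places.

0.292, 0.499, 0.094, 0.115

For each hypothesis, the unnormalized posterior weight is prior × likelihood:
  kimberlite pipe: 0.15 × 0.87 = 0.1305
  laterite nickel: 0.25 × 0.89 = 0.2225
  skarn: 0.28 × 0.15 = 0.042
  epithermal gold: 0.32 × 0.16 = 0.0512
Marginal likelihood of the evidence = 0.4462.
P(kimberlite pipe | evidence) = 0.1305 / 0.4462 ≈ 0.292
P(laterite nickel | evidence) = 0.2225 / 0.4462 ≈ 0.499
P(skarn | evidence) = 0.042 / 0.4462 ≈ 0.094
P(epithermal gold | evidence) = 0.0512 / 0.4462 ≈ 0.115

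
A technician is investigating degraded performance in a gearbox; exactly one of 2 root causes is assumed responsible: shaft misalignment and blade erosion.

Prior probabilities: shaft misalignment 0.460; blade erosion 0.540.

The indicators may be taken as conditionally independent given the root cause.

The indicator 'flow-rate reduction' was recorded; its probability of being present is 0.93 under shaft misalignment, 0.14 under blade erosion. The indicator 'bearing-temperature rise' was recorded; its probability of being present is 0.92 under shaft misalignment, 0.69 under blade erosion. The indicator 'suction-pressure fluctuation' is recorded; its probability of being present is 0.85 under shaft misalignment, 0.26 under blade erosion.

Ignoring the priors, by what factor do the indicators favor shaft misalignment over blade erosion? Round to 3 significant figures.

The Bayes factor is the ratio of the joint likelihoods of the indicator pattern under the two hypotheses.
  shaft misalignment: 0.93 × 0.92 × 0.85 = 0.72726
  blade erosion: 0.14 × 0.69 × 0.26 = 0.025116
Bayes factor = 0.72726 / 0.025116 ≈ 29.0

29.0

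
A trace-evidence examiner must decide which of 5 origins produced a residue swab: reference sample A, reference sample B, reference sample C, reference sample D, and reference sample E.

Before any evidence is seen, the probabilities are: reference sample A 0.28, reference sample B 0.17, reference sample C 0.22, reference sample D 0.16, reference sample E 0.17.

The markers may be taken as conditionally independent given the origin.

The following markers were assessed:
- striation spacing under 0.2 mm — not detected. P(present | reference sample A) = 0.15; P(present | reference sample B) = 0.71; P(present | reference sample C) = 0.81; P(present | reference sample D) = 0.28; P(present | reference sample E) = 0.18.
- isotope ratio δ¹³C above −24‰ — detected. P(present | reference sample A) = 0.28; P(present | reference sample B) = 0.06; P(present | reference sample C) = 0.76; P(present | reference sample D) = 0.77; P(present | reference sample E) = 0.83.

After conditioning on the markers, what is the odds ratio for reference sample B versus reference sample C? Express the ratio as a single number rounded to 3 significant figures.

0.0931

Unnormalized posterior weight (prior times the marker likelihoods) for each of the two hypotheses (using 1 − P(present | H) for each absent marker):
  reference sample B: 0.17 × (1 − 0.71) × 0.06 = 0.002958
  reference sample C: 0.22 × (1 − 0.81) × 0.76 = 0.031768
Posterior odds = 0.002958 / 0.031768 ≈ 0.0931.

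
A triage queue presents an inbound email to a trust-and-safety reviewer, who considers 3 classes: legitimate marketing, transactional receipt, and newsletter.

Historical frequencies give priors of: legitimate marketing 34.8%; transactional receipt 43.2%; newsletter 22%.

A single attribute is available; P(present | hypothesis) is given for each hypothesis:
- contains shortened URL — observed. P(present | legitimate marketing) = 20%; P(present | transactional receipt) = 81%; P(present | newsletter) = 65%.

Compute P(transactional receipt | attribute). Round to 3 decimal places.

0.622

By Bayes' rule, the unnormalized weight for each hypothesis is prior × likelihood:
  legitimate marketing: 0.348 × 0.20 = 0.0696
  transactional receipt: 0.432 × 0.81 = 0.34992
  newsletter: 0.220 × 0.65 = 0.143
Marginal likelihood of the evidence = 0.56252.
P(transactional receipt | evidence) = 0.34992 / 0.56252 ≈ 0.622.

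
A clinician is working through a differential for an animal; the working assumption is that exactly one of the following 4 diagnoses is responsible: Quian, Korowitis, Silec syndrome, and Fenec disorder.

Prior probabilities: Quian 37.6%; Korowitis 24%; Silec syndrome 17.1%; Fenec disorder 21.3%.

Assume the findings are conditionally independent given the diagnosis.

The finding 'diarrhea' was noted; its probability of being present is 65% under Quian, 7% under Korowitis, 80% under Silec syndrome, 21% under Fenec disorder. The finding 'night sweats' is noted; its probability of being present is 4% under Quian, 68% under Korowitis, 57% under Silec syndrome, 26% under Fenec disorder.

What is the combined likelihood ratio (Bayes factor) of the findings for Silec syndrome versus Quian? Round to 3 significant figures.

17.5

Joint likelihood of the evidence pattern under each hypothesis:
  Silec syndrome: 0.80 × 0.57 = 0.456
  Quian: 0.65 × 0.04 = 0.026
Bayes factor = 0.456 / 0.026 ≈ 17.5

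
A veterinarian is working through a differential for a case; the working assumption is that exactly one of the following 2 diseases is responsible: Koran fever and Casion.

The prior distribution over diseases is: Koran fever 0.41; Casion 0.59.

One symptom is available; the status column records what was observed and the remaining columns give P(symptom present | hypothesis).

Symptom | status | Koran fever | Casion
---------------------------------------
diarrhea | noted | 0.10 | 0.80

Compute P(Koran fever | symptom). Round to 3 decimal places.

Multiply each prior by the likelihood of the symptom:
  Koran fever: 0.41 × 0.10 = 0.041
  Casion: 0.59 × 0.80 = 0.472
Marginal likelihood of the evidence = 0.513.
P(Koran fever | evidence) = 0.041 / 0.513 ≈ 0.080.

0.080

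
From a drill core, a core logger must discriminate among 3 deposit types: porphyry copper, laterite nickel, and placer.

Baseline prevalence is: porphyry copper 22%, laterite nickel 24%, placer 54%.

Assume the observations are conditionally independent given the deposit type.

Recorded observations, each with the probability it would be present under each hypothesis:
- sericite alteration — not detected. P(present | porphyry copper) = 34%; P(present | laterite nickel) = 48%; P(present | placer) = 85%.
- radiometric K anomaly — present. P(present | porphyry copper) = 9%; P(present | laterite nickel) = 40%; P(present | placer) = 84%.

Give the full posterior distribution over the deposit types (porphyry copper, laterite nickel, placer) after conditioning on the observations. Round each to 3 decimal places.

By Bayes' rule with conditional independence, the unnormalized weight for each hypothesis is prior × ∏ likelihoods (using 1 − P(present | H) for each absent observation):
  porphyry copper: 0.22 × (1 − 0.34) × 0.09 = 0.013068
  laterite nickel: 0.24 × (1 − 0.48) × 0.40 = 0.04992
  placer: 0.54 × (1 − 0.85) × 0.84 = 0.06804
Normalizing constant Z = 0.013068 + 0.04992 + 0.06804 = 0.13103.
P(porphyry copper | evidence) = 0.013068 / 0.13103 ≈ 0.100
P(laterite nickel | evidence) = 0.04992 / 0.13103 ≈ 0.381
P(placer | evidence) = 0.06804 / 0.13103 ≈ 0.519

0.100, 0.381, 0.519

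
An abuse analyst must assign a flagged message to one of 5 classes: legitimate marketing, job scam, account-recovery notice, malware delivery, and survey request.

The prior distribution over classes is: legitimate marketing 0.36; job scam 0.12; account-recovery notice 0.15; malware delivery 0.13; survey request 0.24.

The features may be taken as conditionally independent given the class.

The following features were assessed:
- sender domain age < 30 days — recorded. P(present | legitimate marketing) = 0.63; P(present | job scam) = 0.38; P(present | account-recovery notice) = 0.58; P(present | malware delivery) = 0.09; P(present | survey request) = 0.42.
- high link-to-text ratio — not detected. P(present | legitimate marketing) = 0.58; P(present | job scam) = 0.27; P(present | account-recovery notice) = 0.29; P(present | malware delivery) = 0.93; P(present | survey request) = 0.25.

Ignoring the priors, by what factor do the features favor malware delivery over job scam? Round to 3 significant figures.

0.0227

Take the product of per-feature likelihoods under each hypothesis (using 1 − P(present | H) for each absent feature), then divide.
  malware delivery: 0.09 × (1 − 0.93) = 0.0063
  job scam: 0.38 × (1 − 0.27) = 0.2774
Bayes factor = 0.0063 / 0.2774 ≈ 0.0227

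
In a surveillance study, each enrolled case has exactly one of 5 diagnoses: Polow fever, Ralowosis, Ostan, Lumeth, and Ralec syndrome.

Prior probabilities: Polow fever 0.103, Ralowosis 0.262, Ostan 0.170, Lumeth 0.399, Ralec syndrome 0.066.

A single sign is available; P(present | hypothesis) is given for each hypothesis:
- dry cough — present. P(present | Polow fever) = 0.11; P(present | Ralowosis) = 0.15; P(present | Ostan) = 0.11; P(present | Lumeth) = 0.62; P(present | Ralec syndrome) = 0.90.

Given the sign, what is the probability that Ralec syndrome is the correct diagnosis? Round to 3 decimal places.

Multiply each prior by the likelihood of the sign:
  Polow fever: 0.103 × 0.11 = 0.01133
  Ralowosis: 0.262 × 0.15 = 0.0393
  Ostan: 0.170 × 0.11 = 0.0187
  Lumeth: 0.399 × 0.62 = 0.24738
  Ralec syndrome: 0.066 × 0.90 = 0.0594
Marginal likelihood of the evidence = 0.37611.
P(Ralec syndrome | evidence) = 0.0594 / 0.37611 ≈ 0.158.

0.158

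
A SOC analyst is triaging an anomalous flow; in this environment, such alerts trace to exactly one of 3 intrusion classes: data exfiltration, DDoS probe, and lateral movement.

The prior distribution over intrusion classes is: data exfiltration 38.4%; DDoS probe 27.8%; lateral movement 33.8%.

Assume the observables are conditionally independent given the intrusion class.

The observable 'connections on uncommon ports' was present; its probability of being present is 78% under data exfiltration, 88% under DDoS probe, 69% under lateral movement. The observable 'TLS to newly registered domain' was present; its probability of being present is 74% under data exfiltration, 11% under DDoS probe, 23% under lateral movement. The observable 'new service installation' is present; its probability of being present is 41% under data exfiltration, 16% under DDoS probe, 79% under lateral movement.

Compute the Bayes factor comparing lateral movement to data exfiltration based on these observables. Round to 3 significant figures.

0.530

The Bayes factor is the ratio of the joint likelihoods of the observable pattern under the two hypotheses.
  lateral movement: 0.69 × 0.23 × 0.79 = 0.12537
  data exfiltration: 0.78 × 0.74 × 0.41 = 0.23665
Bayes factor = 0.12537 / 0.23665 ≈ 0.530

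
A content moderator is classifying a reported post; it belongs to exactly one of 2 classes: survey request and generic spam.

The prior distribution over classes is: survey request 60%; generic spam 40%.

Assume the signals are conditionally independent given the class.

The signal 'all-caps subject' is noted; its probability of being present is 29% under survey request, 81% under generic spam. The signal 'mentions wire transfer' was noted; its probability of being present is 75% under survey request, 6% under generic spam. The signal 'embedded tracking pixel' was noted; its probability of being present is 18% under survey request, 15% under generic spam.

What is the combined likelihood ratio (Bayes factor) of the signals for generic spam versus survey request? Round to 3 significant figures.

0.186

Take the product of per-signal likelihoods under each hypothesis, then divide.
  generic spam: 0.81 × 0.06 × 0.15 = 0.00729
  survey request: 0.29 × 0.75 × 0.18 = 0.03915
Bayes factor = 0.00729 / 0.03915 ≈ 0.186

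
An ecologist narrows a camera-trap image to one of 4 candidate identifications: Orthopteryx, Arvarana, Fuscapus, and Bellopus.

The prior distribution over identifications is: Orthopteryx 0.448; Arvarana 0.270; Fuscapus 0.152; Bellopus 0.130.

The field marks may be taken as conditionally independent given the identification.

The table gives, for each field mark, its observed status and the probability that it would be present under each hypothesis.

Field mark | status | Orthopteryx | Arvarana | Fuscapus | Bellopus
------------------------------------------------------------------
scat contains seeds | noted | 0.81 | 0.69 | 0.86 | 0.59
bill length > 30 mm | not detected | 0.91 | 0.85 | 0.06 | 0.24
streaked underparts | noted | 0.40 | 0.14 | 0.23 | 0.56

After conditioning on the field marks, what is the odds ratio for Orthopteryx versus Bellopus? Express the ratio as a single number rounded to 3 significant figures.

0.400

The normalizing constant cancels in an odds ratio, so compute prior × likelihood for the two hypotheses only (using 1 − P(present | H) for each absent field mark):
  Orthopteryx: 0.448 × 0.81 × (1 − 0.91) × 0.40 = 0.013064
  Bellopus: 0.130 × 0.59 × (1 − 0.24) × 0.56 = 0.032644
Posterior odds = 0.013064 / 0.032644 ≈ 0.400.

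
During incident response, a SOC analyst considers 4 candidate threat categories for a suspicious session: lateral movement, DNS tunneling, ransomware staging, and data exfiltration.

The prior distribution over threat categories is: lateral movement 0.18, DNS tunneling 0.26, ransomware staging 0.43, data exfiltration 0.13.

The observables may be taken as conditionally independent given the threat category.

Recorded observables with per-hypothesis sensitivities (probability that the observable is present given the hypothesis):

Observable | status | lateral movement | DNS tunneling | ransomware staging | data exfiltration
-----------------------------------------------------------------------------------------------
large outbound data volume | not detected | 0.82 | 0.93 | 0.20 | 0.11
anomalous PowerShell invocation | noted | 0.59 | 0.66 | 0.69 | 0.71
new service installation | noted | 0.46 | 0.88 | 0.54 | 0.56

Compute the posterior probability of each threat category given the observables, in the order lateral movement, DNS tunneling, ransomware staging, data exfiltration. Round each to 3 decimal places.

0.045, 0.055, 0.662, 0.238

For each hypothesis, the unnormalized posterior weight is prior × product of the observable likelihoods (using 1 − P(present | H) for each absent observable):
  lateral movement: 0.18 × (1 − 0.82) × 0.59 × 0.46 = 0.0087934
  DNS tunneling: 0.26 × (1 − 0.93) × 0.66 × 0.88 = 0.010571
  ransomware staging: 0.43 × (1 − 0.20) × 0.69 × 0.54 = 0.12817
  data exfiltration: 0.13 × (1 − 0.11) × 0.71 × 0.56 = 0.046002
Normalizing constant Z = 0.0087934 + 0.010571 + 0.12817 + 0.046002 = 0.19354.
P(lateral movement | evidence) = 0.0087934 / 0.19354 ≈ 0.045
P(DNS tunneling | evidence) = 0.010571 / 0.19354 ≈ 0.055
P(ransomware staging | evidence) = 0.12817 / 0.19354 ≈ 0.662
P(data exfiltration | evidence) = 0.046002 / 0.19354 ≈ 0.238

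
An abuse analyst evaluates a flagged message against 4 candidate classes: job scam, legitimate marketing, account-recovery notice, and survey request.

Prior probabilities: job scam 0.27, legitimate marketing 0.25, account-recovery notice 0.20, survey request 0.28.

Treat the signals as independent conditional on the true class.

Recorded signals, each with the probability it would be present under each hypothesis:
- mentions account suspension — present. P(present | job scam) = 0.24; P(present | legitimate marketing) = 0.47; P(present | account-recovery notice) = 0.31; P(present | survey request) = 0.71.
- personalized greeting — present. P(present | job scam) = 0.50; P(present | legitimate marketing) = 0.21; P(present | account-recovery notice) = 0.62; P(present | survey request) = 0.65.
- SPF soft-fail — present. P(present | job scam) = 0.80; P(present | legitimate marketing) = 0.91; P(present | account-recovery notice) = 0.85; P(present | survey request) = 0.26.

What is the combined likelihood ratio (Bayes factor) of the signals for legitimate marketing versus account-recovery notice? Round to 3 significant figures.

Joint likelihood of the signal pattern under each hypothesis:
  legitimate marketing: 0.47 × 0.21 × 0.91 = 0.089817
  account-recovery notice: 0.31 × 0.62 × 0.85 = 0.16337
Bayes factor = 0.089817 / 0.16337 ≈ 0.550

0.550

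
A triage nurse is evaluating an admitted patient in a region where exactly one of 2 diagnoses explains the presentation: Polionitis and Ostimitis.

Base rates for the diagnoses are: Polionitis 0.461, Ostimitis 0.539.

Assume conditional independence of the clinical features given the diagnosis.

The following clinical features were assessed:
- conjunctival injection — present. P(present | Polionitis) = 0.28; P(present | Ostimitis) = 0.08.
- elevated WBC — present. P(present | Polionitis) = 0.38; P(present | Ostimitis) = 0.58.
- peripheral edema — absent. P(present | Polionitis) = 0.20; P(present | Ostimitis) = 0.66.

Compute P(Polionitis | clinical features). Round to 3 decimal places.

0.822

For each hypothesis, the unnormalized posterior weight is prior × product of the clinical feature likelihoods (using 1 − P(present | H) for each absent clinical feature):
  Polionitis: 0.461 × 0.28 × 0.38 × (1 − 0.20) = 0.03924
  Ostimitis: 0.539 × 0.08 × 0.58 × (1 − 0.66) = 0.0085033
Normalizing constant Z = 0.03924 + 0.0085033 = 0.047744.
P(Polionitis | evidence) = 0.03924 / 0.047744 ≈ 0.822.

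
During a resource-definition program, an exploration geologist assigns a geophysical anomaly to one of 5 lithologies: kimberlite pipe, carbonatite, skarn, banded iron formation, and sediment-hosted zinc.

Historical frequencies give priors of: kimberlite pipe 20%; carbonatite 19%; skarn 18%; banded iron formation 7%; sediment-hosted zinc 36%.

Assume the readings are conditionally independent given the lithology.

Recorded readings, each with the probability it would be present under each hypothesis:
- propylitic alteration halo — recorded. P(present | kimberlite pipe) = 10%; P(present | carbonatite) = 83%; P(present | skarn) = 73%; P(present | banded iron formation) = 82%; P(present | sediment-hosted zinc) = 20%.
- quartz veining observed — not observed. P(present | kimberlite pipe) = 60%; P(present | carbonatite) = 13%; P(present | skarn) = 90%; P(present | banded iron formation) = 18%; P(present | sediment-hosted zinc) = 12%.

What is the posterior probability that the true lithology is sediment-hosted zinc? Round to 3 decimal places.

By Bayes' rule with conditional independence, the unnormalized weight for each hypothesis is prior × ∏ likelihoods (using 1 − P(present | H) for each absent reading):
  kimberlite pipe: 0.20 × 0.10 × (1 − 0.60) = 0.008
  carbonatite: 0.19 × 0.83 × (1 − 0.13) = 0.1372
  skarn: 0.18 × 0.73 × (1 − 0.90) = 0.01314
  banded iron formation: 0.07 × 0.82 × (1 − 0.18) = 0.047068
  sediment-hosted zinc: 0.36 × 0.20 × (1 − 0.12) = 0.06336
The unnormalized weights sum to 0.26877.
P(sediment-hosted zinc | evidence) = 0.06336 / 0.26877 ≈ 0.236.

0.236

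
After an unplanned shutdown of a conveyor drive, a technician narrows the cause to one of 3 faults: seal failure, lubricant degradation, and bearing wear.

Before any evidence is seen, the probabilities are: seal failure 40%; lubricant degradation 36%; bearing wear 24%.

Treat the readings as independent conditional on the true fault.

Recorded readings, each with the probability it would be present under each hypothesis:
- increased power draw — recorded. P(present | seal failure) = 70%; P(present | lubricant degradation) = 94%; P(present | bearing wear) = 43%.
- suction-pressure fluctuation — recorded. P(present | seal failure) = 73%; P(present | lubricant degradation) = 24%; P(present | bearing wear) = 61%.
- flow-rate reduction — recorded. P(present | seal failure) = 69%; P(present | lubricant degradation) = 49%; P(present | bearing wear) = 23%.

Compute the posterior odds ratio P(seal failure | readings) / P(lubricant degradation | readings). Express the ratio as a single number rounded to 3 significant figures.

3.54

Unnormalized posterior weight (prior times the reading likelihoods) for each of the two hypotheses:
  seal failure: 0.40 × 0.70 × 0.73 × 0.69 = 0.14104
  lubricant degradation: 0.36 × 0.94 × 0.24 × 0.49 = 0.039796
Odds(seal failure : lubricant degradation) = 0.14104 / 0.039796 ≈ 3.54.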